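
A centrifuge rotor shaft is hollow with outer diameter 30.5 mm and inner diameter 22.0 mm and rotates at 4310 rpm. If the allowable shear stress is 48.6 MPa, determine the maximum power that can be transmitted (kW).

J = π(d_o⁴ − d_i⁴)/32 = π(0.0305⁴ − 0.0220⁴)/32 = 6.196×10^-8 m⁴.
T_max = τ_allow·J/r = 4.86×10^7 × 6.196×10^-8 / 0.0152 = 197.5 N·m.
ω = 2π·4310/60 = 451.3 rad/s, so P_max = T_max·ω = 8.912×10^4 W.

89.1 kW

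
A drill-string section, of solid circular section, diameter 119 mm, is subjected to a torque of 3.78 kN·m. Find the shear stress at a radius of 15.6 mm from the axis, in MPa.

3.00 MPa

J = πd⁴/32 = π(0.119)⁴/32 = 1.969×10^-5 m⁴.
Shear stress varies linearly with radius: τ = T·r/J = 3780 × 0.0156 / 1.969×10^-5 = 2.995×10^6 Pa.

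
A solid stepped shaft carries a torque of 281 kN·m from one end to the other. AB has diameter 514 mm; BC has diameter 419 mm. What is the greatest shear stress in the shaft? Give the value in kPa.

19500 kPa

Under the same torque, τ_max = 16T/(πd³) is largest where d is smallest — segment BC (d = 419 mm).
τ_max = 16·281000/(π·(0.419)³) = 1.946×10^7 Pa.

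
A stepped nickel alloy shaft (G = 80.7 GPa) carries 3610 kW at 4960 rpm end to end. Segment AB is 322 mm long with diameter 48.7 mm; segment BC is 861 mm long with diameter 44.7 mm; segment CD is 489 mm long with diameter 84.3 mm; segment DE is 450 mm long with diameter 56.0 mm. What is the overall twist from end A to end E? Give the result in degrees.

16.5°

ω = 2π·4960/60 = 519.4 rad/s, so T = P/ω = 3610×10³ / 519.4 = 6950 N·m.
J_AB = π(0.0487)⁴/32 = 5.52×10^-7 m⁴; J_BC = π(0.0447)⁴/32 = 3.92×10^-7 m⁴; J_CD = π(0.0843)⁴/32 = 4.96×10^-6 m⁴; J_DE = π(0.0560)⁴/32 = 9.65×10^-7 m⁴.
θ = (T/G)·Σ L_i/J_i = (6950/80.7×10⁹)·(0.322/5.52×10^-7 + 0.861/3.92×10^-7 + 0.489/4.96×10^-6 + 0.450/9.65×10^-7) = 0.2880 rad.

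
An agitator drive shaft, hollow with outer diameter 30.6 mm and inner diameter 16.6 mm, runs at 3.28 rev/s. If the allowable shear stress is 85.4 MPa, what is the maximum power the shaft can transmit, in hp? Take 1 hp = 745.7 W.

12.1 hp

J = π(d_o⁴ − d_i⁴)/32 = π(0.0306⁴ − 0.0166⁴)/32 = 7.862×10^-8 m⁴.
T_max = τ_allow·J/r = 8.54×10^7 × 7.862×10^-8 / 0.0153 = 438.8 N·m.
ω = 2π·3.28 = 20.61 rad/s, so P_max = T_max·ω = 9044 W.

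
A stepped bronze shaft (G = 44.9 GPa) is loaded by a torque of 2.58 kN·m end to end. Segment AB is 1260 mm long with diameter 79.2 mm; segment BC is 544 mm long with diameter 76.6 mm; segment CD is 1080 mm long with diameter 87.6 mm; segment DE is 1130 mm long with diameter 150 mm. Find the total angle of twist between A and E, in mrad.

40.0 mrad

J_AB = π(0.0792)⁴/32 = 3.86×10^-6 m⁴; J_BC = π(0.0766)⁴/32 = 3.38×10^-6 m⁴; J_CD = π(0.0876)⁴/32 = 5.78×10^-6 m⁴; J_DE = π(0.150)⁴/32 = 4.97×10^-5 m⁴.
θ = (T/G)·Σ L_i/J_i = (2580/44.9×10⁹)·(1.26/3.86×10^-6 + 0.544/3.38×10^-6 + 1.08/5.78×10^-6 + 1.13/4.97×10^-5) = 0.04003 rad.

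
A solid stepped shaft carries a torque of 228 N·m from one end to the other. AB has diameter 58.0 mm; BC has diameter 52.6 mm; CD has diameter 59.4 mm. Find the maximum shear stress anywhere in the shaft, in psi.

1160 psi

Under the same torque, τ_max = 16T/(πd³) is largest where d is smallest — segment BC (d = 52.6 mm).
τ_max = 16·228.0/(π·(0.0526)³) = 7.979×10^6 Pa.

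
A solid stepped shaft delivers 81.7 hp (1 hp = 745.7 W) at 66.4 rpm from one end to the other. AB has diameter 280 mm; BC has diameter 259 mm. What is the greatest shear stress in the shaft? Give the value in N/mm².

ω = 2π·66.4/60 = 6.953 rad/s, so T = P/ω = 81.7×745.7 / 6.953 = 8762 N·m.
Under the same torque, τ_max = 16T/(πd³) is largest where d is smallest — segment BC (d = 259 mm).
τ_max = 16·8762/(π·(0.259)³) = 2.568×10^6 Pa.

2.57 N/mm²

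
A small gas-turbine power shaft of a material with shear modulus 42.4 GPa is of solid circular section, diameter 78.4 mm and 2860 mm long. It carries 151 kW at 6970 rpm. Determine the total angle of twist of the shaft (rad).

ω = 2π·6970/60 = 729.9 rad/s, so T = P/ω = 151×10³ / 729.9 = 206.9 N·m.
J = πd⁴/32 = π(0.0784)⁴/32 = 3.709×10^-6 m⁴.
θ = T·L/(G·J) = 206.9 × 2.86 / (42.4×10⁹ × 3.709×10^-6) = 3.762×10^-3 rad.

0.00376 rad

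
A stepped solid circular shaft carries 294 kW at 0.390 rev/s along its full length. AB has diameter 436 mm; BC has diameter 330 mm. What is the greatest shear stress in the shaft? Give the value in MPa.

ω = 2π·0.390 = 2.450 rad/s, so T = P/ω = 294×10³ / 2.450 = 120000 N·m.
Under the same torque, τ_max = 16T/(πd³) is largest where d is smallest — segment BC (d = 330 mm).
τ_max = 16·120000/(π·(0.330)³) = 1.700×10^7 Pa.

17.0 MPa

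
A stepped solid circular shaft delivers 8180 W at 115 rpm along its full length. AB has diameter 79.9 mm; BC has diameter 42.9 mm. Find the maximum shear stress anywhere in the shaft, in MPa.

43.8 MPa

ω = 2π·115/60 = 12.04 rad/s, so T = P/ω = 8180 / 12.04 = 679.2 N·m.
Under the same torque, τ_max = 16T/(πd³) is largest where d is smallest — segment BC (d = 42.9 mm).
τ_max = 16·679.2/(π·(0.0429)³) = 4.382×10^7 Pa.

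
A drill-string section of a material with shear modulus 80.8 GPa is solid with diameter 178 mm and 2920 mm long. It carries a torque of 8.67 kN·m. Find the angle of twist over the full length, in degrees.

J = πd⁴/32 = π(0.178)⁴/32 = 9.856×10^-5 m⁴.
θ = T·L/(G·J) = 8670 × 2.92 / (80.8×10⁹ × 9.856×10^-5) = 3.179×10^-3 rad.

0.182°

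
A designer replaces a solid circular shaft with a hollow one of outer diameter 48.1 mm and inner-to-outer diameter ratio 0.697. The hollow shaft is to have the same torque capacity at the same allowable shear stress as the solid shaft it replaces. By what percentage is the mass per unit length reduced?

38.5 %

Equal τ_max and T ⇒ the solid shaft needs d_s³ = d_o³(1−k⁴), so d_s = 48.1·(1−0.697⁴)^(1/3) = 43.97 mm.
Area ratio A_h/A_s = d_o²(1−k²)/d_s² = (1−k²)/(1−k⁴)^(2/3) = 0.6153.
Mass saving = 1 − 0.6153 = 38.5 %.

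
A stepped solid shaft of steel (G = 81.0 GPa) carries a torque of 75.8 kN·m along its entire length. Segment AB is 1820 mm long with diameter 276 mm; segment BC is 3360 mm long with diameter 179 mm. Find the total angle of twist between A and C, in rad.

0.0342 rad

J_AB = π(0.276)⁴/32 = 5.70×10^-4 m⁴; J_BC = π(0.179)⁴/32 = 1.01×10^-4 m⁴.
θ = (T/G)·Σ L_i/J_i = (75800/81.0×10⁹)·(1.82/5.70×10^-4 + 3.36/1.01×10^-4) = 0.03419 rad.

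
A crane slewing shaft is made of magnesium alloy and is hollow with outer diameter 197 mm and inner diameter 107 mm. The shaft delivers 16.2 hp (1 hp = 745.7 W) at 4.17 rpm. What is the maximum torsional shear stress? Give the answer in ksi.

2.93 ksi

ω = 2π·4.17/60 = 0.4367 rad/s, so T = P/ω = 16.2×745.7 / 0.4367 = 27660 N·m.
J = π(d_o⁴ − d_i⁴)/32 = π(0.197⁴ − 0.107⁴)/32 = 1.350×10^-4 m⁴.
τ_max = T·r/J = 27660 × 0.0985 / 1.350×10^-4 = 2.019×10^7 Pa.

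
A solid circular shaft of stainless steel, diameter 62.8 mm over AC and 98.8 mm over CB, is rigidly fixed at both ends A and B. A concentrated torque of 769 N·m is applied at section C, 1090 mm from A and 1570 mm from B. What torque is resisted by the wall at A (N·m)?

Compatibility: T_A·a/J_AC = T_B·b/J_CB with T_A + T_B = T₀.
J_AC = 1.53×10^-6 m⁴, J_CB = 9.35×10^-6 m⁴, so T_A = T₀·(J_AC/a)/((J_AC/a)+(J_CB/b)) = 146.4 N·m, T_B = 622.6 N·m.

146 N·m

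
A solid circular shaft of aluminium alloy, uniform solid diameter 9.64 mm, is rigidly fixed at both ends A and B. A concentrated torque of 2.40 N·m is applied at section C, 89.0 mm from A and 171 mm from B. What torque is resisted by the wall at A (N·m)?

With uniform GJ and both ends fixed, compatibility θ_AC = θ_CB gives T_A·a = T_B·b, together with T_A + T_B = T₀.
T_A = T₀·b/(a+b) = 2.400·171/260.0 = 1.578 N·m; T_B = 0.8215 N·m.

1.58 N·m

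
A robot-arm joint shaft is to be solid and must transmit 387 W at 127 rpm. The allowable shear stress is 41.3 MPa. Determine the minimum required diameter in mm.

15.3 mm

ω = 2π·127/60 = 13.30 rad/s, so T = P/ω = 387 / 13.30 = 29.10 N·m.
For a solid shaft τ_max = 16T/(πd³), so d = (16T/(π τ_allow))^(1/3) = (16·29.10/(π·4.13×10^7))^(1/3) = 0.01531 m.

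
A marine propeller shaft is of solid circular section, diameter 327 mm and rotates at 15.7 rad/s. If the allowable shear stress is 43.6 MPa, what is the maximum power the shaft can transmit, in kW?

4700 kW

J = πd⁴/32 = π(0.327)⁴/32 = 1.123×10^-3 m⁴.
T_max = τ_allow·J/r = 4.36×10^7 × 1.123×10^-3 / 0.164 = 299300 N·m.
ω = 15.7 rad/s, so P_max = T_max·ω = 4.700×10^6 W.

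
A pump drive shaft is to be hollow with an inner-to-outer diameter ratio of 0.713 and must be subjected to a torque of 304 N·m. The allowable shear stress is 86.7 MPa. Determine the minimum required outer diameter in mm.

28.9 mm

For a hollow shaft with d_i/d_o = 0.713: τ_max = 16T/(π d_o³ (1−k⁴)), so d_o = [16T/(π τ_allow (1−k⁴))]^(1/3) = [16·304.0/(π·8.67×10^7·0.7416)]^(1/3) = 0.02888 m.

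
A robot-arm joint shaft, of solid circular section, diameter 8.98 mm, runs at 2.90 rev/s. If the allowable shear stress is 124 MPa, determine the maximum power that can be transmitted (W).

J = πd⁴/32 = π(0.00898)⁴/32 = 6.384×10^-10 m⁴.
T_max = τ_allow·J/r = 1.24×10^8 × 6.384×10^-10 / 0.00449 = 17.63 N·m.
ω = 2π·2.90 = 18.22 rad/s, so P_max = T_max·ω = 321.3 W.

321 W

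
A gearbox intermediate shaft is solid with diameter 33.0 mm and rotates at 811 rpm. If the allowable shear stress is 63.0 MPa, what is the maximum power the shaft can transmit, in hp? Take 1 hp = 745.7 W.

J = πd⁴/32 = π(0.0330)⁴/32 = 1.164×10^-7 m⁴.
T_max = τ_allow·J/r = 6.30×10^7 × 1.164×10^-7 / 0.0165 = 444.5 N·m.
ω = 2π·811/60 = 84.93 rad/s, so P_max = T_max·ω = 3.775×10^4 W.

50.6 hp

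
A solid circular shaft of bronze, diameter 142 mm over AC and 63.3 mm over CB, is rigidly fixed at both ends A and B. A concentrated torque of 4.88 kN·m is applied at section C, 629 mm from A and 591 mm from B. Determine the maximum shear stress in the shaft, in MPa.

Compatibility: T_A·a/J_AC = T_B·b/J_CB with T_A + T_B = T₀.
J_AC = 3.99×10^-5 m⁴, J_CB = 1.58×10^-6 m⁴, so T_A = T₀·(J_AC/a)/((J_AC/a)+(J_CB/b)) = 4683 N·m, T_B = 196.8 N·m.
τ in each portion: τ_AC = 8.33×10^6 Pa, τ_CB = 3.95×10^6 Pa; maximum is in AC.
τ_max = T_AC·r/J = 4683·0.0710/3.99×10^-5 = 8.330×10^6 Pa.

8.33 MPa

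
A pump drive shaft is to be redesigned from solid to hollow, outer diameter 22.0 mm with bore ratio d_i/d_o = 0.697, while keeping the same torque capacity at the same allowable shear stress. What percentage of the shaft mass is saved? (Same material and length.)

Equal τ_max and T ⇒ the solid shaft needs d_s³ = d_o³(1−k⁴), so d_s = 22.0·(1−0.697⁴)^(1/3) = 20.11 mm.
Area ratio A_h/A_s = d_o²(1−k²)/d_s² = (1−k²)/(1−k⁴)^(2/3) = 0.6153.
Mass saving = 1 − 0.6153 = 38.5 %.

38.5 %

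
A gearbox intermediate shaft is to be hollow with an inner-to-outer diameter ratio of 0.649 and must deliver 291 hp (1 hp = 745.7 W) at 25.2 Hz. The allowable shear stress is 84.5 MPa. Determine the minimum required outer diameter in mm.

46.5 mm

ω = 2π·25.2 = 158.3 rad/s, so T = P/ω = 291×745.7 / 158.3 = 1370 N·m.
For a hollow shaft with d_i/d_o = 0.649: τ_max = 16T/(π d_o³ (1−k⁴)), so d_o = [16T/(π τ_allow (1−k⁴))]^(1/3) = [16·1370/(π·8.45×10^7·0.8226)]^(1/3) = 0.04648 m.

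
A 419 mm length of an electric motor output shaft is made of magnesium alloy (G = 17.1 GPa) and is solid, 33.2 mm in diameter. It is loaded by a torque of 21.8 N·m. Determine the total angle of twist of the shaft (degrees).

0.257°

J = πd⁴/32 = π(0.0332)⁴/32 = 1.193×10^-7 m⁴.
θ = T·L/(G·J) = 21.80 × 0.419 / (17.1×10⁹ × 1.193×10^-7) = 4.478×10^-3 rad.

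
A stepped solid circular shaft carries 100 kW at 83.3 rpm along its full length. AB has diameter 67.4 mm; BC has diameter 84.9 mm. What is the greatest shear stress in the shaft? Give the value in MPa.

ω = 2π·83.3/60 = 8.723 rad/s, so T = P/ω = 100×10³ / 8.723 = 11460 N·m.
Under the same torque, τ_max = 16T/(πd³) is largest where d is smallest — segment AB (d = 67.4 mm).
τ_max = 16·11460/(π·(0.0674)³) = 1.907×10^8 Pa.

191 MPa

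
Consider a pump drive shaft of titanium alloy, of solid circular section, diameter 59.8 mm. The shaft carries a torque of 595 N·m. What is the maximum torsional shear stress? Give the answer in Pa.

J = πd⁴/32 = π(0.0598)⁴/32 = 1.255×10^-6 m⁴.
τ_max = T·r/J = 595.0 × 0.0299 / 1.255×10^-6 = 1.417×10^7 Pa.

1.42e7 Pa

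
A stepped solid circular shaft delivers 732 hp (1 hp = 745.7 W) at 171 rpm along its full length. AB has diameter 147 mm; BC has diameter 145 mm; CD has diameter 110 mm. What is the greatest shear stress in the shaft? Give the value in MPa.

117 MPa

ω = 2π·171/60 = 17.91 rad/s, so T = P/ω = 732×745.7 / 17.91 = 30480 N·m.
Under the same torque, τ_max = 16T/(πd³) is largest where d is smallest — segment CD (d = 110 mm).
τ_max = 16·30480/(π·(0.110)³) = 1.166×10^8 Pa.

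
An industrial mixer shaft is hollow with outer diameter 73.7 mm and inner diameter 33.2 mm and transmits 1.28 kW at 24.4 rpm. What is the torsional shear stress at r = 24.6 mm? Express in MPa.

4.44 MPa

ω = 2π·24.4/60 = 2.555 rad/s, so T = P/ω = 1.28×10³ / 2.555 = 500.9 N·m.
J = π(d_o⁴ − d_i⁴)/32 = π(0.0737⁴ − 0.0332⁴)/32 = 2.777×10^-6 m⁴.
Shear stress varies linearly with radius: τ = T·r/J = 500.9 × 0.0246 / 2.777×10^-6 = 4.437×10^6 Pa.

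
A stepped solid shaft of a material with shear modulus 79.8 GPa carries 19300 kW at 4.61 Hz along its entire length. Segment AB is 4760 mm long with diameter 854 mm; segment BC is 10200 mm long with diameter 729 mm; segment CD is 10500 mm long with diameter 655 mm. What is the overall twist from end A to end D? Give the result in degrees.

ω = 2π·4.61 = 28.97 rad/s, so T = P/ω = 19300×10³ / 28.97 = 666300 N·m.
J_AB = π(0.854)⁴/32 = 0.0522 m⁴; J_BC = π(0.729)⁴/32 = 0.0277 m⁴; J_CD = π(0.655)⁴/32 = 0.0181 m⁴.
θ = (T/G)·Σ L_i/J_i = (666300/79.8×10⁹)·(4.76/0.0522 + 10.2/0.0277 + 10.5/0.0181) = 8.684×10^-3 rad.

0.498°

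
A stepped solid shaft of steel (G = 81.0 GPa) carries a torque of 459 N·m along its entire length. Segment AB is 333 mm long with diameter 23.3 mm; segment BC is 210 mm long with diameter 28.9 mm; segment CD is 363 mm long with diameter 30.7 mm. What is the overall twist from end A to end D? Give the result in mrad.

106 mrad

J_AB = π(0.0233)⁴/32 = 2.89×10^-8 m⁴; J_BC = π(0.0289)⁴/32 = 6.85×10^-8 m⁴; J_CD = π(0.0307)⁴/32 = 8.72×10^-8 m⁴.
θ = (T/G)·Σ L_i/J_i = (459.0/81.0×10⁹)·(0.333/2.89×10^-8 + 0.210/6.85×10^-8 + 0.363/8.72×10^-8) = 0.1062 rad.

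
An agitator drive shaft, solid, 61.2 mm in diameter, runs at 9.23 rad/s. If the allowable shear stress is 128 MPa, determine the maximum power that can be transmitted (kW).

J = πd⁴/32 = π(0.0612)⁴/32 = 1.377×10^-6 m⁴.
T_max = τ_allow·J/r = 1.28×10^8 × 1.377×10^-6 / 0.0306 = 5761 N·m.
ω = 9.23 rad/s, so P_max = T_max·ω = 5.317×10^4 W.

53.2 kW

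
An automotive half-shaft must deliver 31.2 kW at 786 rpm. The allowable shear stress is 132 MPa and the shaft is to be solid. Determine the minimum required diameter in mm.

24.5 mm

ω = 2π·786/60 = 82.31 rad/s, so T = P/ω = 31.2×10³ / 82.31 = 379.1 N·m.
For a solid shaft τ_max = 16T/(πd³), so d = (16T/(π τ_allow))^(1/3) = (16·379.1/(π·1.32×10^8))^(1/3) = 0.02445 m.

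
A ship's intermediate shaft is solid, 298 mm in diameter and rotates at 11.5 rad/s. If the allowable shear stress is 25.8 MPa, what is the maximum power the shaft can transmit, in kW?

1540 kW

J = πd⁴/32 = π(0.298)⁴/32 = 7.742×10^-4 m⁴.
T_max = τ_allow·J/r = 2.58×10^7 × 7.742×10^-4 / 0.149 = 134100 N·m.
ω = 11.5 rad/s, so P_max = T_max·ω = 1.542×10^6 W.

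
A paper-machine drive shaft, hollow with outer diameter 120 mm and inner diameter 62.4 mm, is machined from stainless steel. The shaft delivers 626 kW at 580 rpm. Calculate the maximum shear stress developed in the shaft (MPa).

ω = 2π·580/60 = 60.74 rad/s, so T = P/ω = 626×10³ / 60.74 = 10310 N·m.
J = π(d_o⁴ − d_i⁴)/32 = π(0.120⁴ − 0.0624⁴)/32 = 1.887×10^-5 m⁴.
τ_max = T·r/J = 10310 × 0.0600 / 1.887×10^-5 = 3.277×10^7 Pa.

32.8 MPa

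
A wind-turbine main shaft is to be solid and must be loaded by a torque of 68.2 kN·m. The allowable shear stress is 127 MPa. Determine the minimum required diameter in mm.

140 mm

For a solid shaft τ_max = 16T/(πd³), so d = (16T/(π τ_allow))^(1/3) = (16·68200/(π·1.27×10^8))^(1/3) = 0.1398 m.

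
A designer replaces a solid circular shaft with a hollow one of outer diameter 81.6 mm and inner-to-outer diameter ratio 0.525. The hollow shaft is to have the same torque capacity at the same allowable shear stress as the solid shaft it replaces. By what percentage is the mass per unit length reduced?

Equal τ_max and T ⇒ the solid shaft needs d_s³ = d_o³(1−k⁴), so d_s = 81.6·(1−0.525⁴)^(1/3) = 79.48 mm.
Area ratio A_h/A_s = d_o²(1−k²)/d_s² = (1−k²)/(1−k⁴)^(2/3) = 0.7636.
Mass saving = 1 − 0.7636 = 23.6 %.

23.6 %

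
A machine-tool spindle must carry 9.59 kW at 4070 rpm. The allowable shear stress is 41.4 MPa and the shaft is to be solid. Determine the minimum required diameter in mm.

ω = 2π·4070/60 = 426.2 rad/s, so T = P/ω = 9.59×10³ / 426.2 = 22.50 N·m.
For a solid shaft τ_max = 16T/(πd³), so d = (16T/(π τ_allow))^(1/3) = (16·22.50/(π·4.14×10^7))^(1/3) = 0.01404 m.

14.0 mm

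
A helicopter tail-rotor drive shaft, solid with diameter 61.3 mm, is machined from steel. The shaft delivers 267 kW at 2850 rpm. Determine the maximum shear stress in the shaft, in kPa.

ω = 2π·2850/60 = 298.5 rad/s, so T = P/ω = 267×10³ / 298.5 = 894.6 N·m.
J = πd⁴/32 = π(0.0613)⁴/32 = 1.386×10^-6 m⁴.
τ_max = T·r/J = 894.6 × 0.0307 / 1.386×10^-6 = 1.978×10^7 Pa.

19800 kPa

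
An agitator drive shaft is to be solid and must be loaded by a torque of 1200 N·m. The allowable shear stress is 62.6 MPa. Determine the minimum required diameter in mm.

For a solid shaft τ_max = 16T/(πd³), so d = (16T/(π τ_allow))^(1/3) = (16·1200/(π·6.26×10^7))^(1/3) = 0.04605 m.

46.0 mm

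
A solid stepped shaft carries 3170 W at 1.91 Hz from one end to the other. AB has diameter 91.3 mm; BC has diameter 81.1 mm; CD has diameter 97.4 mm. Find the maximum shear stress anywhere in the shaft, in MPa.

2.52 MPa

ω = 2π·1.91 = 12.00 rad/s, so T = P/ω = 3170 / 12.00 = 264.1 N·m.
Under the same torque, τ_max = 16T/(πd³) is largest where d is smallest — segment BC (d = 81.1 mm).
τ_max = 16·264.1/(π·(0.0811)³) = 2.522×10^6 Pa.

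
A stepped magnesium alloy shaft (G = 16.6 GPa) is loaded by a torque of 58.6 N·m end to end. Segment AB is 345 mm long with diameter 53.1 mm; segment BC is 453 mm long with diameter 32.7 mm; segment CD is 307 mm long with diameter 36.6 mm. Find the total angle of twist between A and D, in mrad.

J_AB = π(0.0531)⁴/32 = 7.81×10^-7 m⁴; J_BC = π(0.0327)⁴/32 = 1.12×10^-7 m⁴; J_CD = π(0.0366)⁴/32 = 1.76×10^-7 m⁴.
θ = (T/G)·Σ L_i/J_i = (58.60/16.6×10⁹)·(0.345/7.81×10^-7 + 0.453/1.12×10^-7 + 0.307/1.76×10^-7) = 0.02196 rad.

22.0 mrad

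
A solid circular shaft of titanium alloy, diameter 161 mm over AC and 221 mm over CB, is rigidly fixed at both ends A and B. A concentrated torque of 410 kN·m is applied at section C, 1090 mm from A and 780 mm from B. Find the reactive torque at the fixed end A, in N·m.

Compatibility: T_A·a/J_AC = T_B·b/J_CB with T_A + T_B = T₀.
J_AC = 6.60×10^-5 m⁴, J_CB = 2.34×10^-4 m⁴, so T_A = T₀·(J_AC/a)/((J_AC/a)+(J_CB/b)) = 68780 N·m, T_B = 341200 N·m.

68800 N·m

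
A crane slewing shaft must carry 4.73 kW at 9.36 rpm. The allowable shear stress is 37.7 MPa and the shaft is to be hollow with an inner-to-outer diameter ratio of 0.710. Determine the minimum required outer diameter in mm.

ω = 2π·9.36/60 = 0.9802 rad/s, so T = P/ω = 4.73×10³ / 0.9802 = 4826 N·m.
For a hollow shaft with d_i/d_o = 0.710: τ_max = 16T/(π d_o³ (1−k⁴)), so d_o = [16T/(π τ_allow (1−k⁴))]^(1/3) = [16·4826/(π·3.77×10^7·0.7459)]^(1/3) = 0.09561 m.

95.6 mm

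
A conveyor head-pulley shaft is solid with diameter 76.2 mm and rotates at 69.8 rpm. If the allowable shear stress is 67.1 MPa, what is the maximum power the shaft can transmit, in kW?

J = πd⁴/32 = π(0.0762)⁴/32 = 3.310×10^-6 m⁴.
T_max = τ_allow·J/r = 6.71×10^7 × 3.310×10^-6 / 0.0381 = 5829 N·m.
ω = 2π·69.8/60 = 7.309 rad/s, so P_max = T_max·ω = 4.261×10^4 W.

42.6 kW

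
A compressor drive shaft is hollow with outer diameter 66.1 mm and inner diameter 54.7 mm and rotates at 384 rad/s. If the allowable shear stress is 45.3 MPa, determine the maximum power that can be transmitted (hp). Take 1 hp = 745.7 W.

J = π(d_o⁴ − d_i⁴)/32 = π(0.0661⁴ − 0.0547⁴)/32 = 9.952×10^-7 m⁴.
T_max = τ_allow·J/r = 4.53×10^7 × 9.952×10^-7 / 0.0330 = 1364 N·m.
ω = 384 rad/s, so P_max = T_max·ω = 5.238×10^5 W.

702 hp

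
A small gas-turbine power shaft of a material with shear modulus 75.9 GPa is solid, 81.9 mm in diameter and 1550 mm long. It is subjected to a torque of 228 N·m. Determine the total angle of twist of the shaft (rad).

J = πd⁴/32 = π(0.0819)⁴/32 = 4.417×10^-6 m⁴.
θ = T·L/(G·J) = 228.0 × 1.55 / (75.9×10⁹ × 4.417×10^-6) = 1.054×10^-3 rad.

0.00105 rad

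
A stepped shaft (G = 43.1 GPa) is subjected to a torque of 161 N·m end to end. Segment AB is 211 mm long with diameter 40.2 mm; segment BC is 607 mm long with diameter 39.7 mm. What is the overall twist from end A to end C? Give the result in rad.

0.0124 rad

J_AB = π(0.0402)⁴/32 = 2.56×10^-7 m⁴; J_BC = π(0.0397)⁴/32 = 2.44×10^-7 m⁴.
θ = (T/G)·Σ L_i/J_i = (161.0/43.1×10⁹)·(0.211/2.56×10^-7 + 0.607/2.44×10^-7) = 0.01237 rad.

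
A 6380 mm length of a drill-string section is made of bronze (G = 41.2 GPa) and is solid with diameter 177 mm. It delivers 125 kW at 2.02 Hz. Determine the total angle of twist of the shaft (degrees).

ω = 2π·2.02 = 12.69 rad/s, so T = P/ω = 125×10³ / 12.69 = 9849 N·m.
J = πd⁴/32 = π(0.177)⁴/32 = 9.636×10^-5 m⁴.
θ = T·L/(G·J) = 9849 × 6.38 / (41.2×10⁹ × 9.636×10^-5) = 0.01583 rad.

0.907°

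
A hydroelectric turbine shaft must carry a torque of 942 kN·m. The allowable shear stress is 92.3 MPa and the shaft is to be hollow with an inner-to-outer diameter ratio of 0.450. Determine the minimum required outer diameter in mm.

For a hollow shaft with d_i/d_o = 0.450: τ_max = 16T/(π d_o³ (1−k⁴)), so d_o = [16T/(π τ_allow (1−k⁴))]^(1/3) = [16·942000/(π·9.23×10^7·0.9590)]^(1/3) = 0.3784 m.

378 mm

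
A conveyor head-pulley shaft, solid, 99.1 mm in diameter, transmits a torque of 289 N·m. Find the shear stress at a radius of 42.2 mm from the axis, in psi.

J = πd⁴/32 = π(0.0991)⁴/32 = 9.469×10^-6 m⁴.
Shear stress varies linearly with radius: τ = T·r/J = 289.0 × 0.0422 / 9.469×10^-6 = 1.288×10^6 Pa.

187 psi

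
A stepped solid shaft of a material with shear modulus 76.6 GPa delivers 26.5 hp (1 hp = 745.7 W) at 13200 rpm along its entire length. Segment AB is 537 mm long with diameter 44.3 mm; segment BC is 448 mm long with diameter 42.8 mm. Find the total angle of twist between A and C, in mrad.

0.519 mrad

ω = 2π·13200/60 = 1382 rad/s, so T = P/ω = 26.5×745.7 / 1382 = 14.30 N·m.
J_AB = π(0.0443)⁴/32 = 3.78×10^-7 m⁴; J_BC = π(0.0428)⁴/32 = 3.29×10^-7 m⁴.
θ = (T/G)·Σ L_i/J_i = (14.30/76.6×10⁹)·(0.537/3.78×10^-7 + 0.448/3.29×10^-7) = 5.189×10^-4 rad.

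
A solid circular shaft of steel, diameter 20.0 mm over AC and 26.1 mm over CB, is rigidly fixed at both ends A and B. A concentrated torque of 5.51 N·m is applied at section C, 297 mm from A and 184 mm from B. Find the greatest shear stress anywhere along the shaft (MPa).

Compatibility: T_A·a/J_AC = T_B·b/J_CB with T_A + T_B = T₀.
J_AC = 1.57×10^-8 m⁴, J_CB = 4.56×10^-8 m⁴, so T_A = T₀·(J_AC/a)/((J_AC/a)+(J_CB/b)) = 0.9698 N·m, T_B = 4.540 N·m.
τ in each portion: τ_AC = 6.17×10^5 Pa, τ_CB = 1.30×10^6 Pa; maximum is in CB.
τ_max = T_CB·r/J = 4.540·0.0131/4.56×10^-8 = 1.301×10^6 Pa.

1.30 MPa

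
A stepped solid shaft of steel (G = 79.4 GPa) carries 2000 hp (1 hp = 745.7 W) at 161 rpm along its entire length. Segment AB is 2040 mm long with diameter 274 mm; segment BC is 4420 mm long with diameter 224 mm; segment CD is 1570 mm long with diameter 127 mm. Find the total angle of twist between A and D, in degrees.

5.30°

ω = 2π·161/60 = 16.86 rad/s, so T = P/ω = 2000×745.7 / 16.86 = 88460 N·m.
J_AB = π(0.274)⁴/32 = 5.53×10^-4 m⁴; J_BC = π(0.224)⁴/32 = 2.47×10^-4 m⁴; J_CD = π(0.127)⁴/32 = 2.55×10^-5 m⁴.
θ = (T/G)·Σ L_i/J_i = (88460/79.4×10⁹)·(2.04/5.53×10^-4 + 4.42/2.47×10^-4 + 1.57/2.55×10^-5) = 0.09252 rad.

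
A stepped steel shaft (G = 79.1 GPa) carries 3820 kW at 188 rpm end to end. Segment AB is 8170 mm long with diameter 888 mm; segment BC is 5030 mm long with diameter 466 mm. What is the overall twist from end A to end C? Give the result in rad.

ω = 2π·188/60 = 19.69 rad/s, so T = P/ω = 3820×10³ / 19.69 = 194000 N·m.
J_AB = π(0.888)⁴/32 = 0.0610 m⁴; J_BC = π(0.466)⁴/32 = 4.63×10^-3 m⁴.
θ = (T/G)·Σ L_i/J_i = (194000/79.1×10⁹)·(8.17/0.0610 + 5.03/4.63×10^-3) = 2.993×10^-3 rad.

0.00299 rad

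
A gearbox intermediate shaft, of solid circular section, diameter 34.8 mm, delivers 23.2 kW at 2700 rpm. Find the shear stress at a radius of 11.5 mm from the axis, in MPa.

ω = 2π·2700/60 = 282.7 rad/s, so T = P/ω = 23.2×10³ / 282.7 = 82.05 N·m.
J = πd⁴/32 = π(0.0348)⁴/32 = 1.440×10^-7 m⁴.
Shear stress varies linearly with radius: τ = T·r/J = 82.05 × 0.0115 / 1.440×10^-7 = 6.554×10^6 Pa.

6.55 MPa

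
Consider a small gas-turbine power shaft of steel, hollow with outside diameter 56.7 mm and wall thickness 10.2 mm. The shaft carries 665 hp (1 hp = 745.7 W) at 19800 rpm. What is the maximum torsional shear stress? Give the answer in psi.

ω = 2π·19800/60 = 2073 rad/s, so T = P/ω = 665×745.7 / 2073 = 239.2 N·m.
J = π(d_o⁴ − d_i⁴)/32 = π(0.0567⁴ − 0.0363⁴)/32 = 8.442×10^-7 m⁴.
τ_max = T·r/J = 239.2 × 0.0284 / 8.442×10^-7 = 8.031×10^6 Pa.

1160 psi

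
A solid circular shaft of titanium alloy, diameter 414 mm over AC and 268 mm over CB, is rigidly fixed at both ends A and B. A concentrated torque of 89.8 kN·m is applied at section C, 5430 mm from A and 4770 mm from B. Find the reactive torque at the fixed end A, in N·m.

Compatibility: T_A·a/J_AC = T_B·b/J_CB with T_A + T_B = T₀.
J_AC = 2.88×10^-3 m⁴, J_CB = 5.06×10^-4 m⁴, so T_A = T₀·(J_AC/a)/((J_AC/a)+(J_CB/b)) = 74840 N·m, T_B = 14960 N·m.

74800 N·m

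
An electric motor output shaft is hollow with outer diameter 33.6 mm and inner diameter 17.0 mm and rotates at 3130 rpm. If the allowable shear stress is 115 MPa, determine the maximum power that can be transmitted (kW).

262 kW

J = π(d_o⁴ − d_i⁴)/32 = π(0.0336⁴ − 0.0170⁴)/32 = 1.169×10^-7 m⁴.
T_max = τ_allow·J/r = 1.15×10^8 × 1.169×10^-7 / 0.0168 = 800.4 N·m.
ω = 2π·3130/60 = 327.8 rad/s, so P_max = T_max·ω = 2.624×10^5 W.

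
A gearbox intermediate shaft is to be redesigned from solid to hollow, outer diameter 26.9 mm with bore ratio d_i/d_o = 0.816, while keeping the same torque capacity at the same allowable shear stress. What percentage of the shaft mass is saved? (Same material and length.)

50.6 %

Equal τ_max and T ⇒ the solid shaft needs d_s³ = d_o³(1−k⁴), so d_s = 26.9·(1−0.816⁴)^(1/3) = 22.13 mm.
Area ratio A_h/A_s = d_o²(1−k²)/d_s² = (1−k²)/(1−k⁴)^(2/3) = 0.4938.
Mass saving = 1 − 0.4938 = 50.6 %.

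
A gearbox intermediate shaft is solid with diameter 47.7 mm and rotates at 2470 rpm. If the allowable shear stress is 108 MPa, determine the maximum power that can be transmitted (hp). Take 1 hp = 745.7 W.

J = πd⁴/32 = π(0.0477)⁴/32 = 5.082×10^-7 m⁴.
T_max = τ_allow·J/r = 1.08×10^8 × 5.082×10^-7 / 0.0239 = 2301 N·m.
ω = 2π·2470/60 = 258.7 rad/s, so P_max = T_max·ω = 5.953×10^5 W.

798 hp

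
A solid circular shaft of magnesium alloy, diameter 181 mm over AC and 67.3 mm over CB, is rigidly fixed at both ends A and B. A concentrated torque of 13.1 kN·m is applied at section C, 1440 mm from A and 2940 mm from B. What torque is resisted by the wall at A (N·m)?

13000 N·m

Compatibility: T_A·a/J_AC = T_B·b/J_CB with T_A + T_B = T₀.
J_AC = 1.05×10^-4 m⁴, J_CB = 2.01×10^-6 m⁴, so T_A = T₀·(J_AC/a)/((J_AC/a)+(J_CB/b)) = 12980 N·m, T_B = 121.5 N·m.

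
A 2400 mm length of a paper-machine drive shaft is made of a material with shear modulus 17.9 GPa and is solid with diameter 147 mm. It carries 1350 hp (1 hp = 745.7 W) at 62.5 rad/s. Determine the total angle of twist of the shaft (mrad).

47.1 mrad

ω = 62.5 rad/s, so T = P/ω = 1350×745.7 / 62.50 = 16110 N·m.
J = πd⁴/32 = π(0.147)⁴/32 = 4.584×10^-5 m⁴.
θ = T·L/(G·J) = 16110 × 2.40 / (17.9×10⁹ × 4.584×10^-5) = 0.04711 rad.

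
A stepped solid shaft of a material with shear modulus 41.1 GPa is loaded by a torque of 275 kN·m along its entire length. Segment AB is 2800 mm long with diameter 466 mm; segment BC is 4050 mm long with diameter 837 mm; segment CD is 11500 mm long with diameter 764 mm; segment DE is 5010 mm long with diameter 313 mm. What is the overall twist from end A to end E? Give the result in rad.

0.0425 rad

J_AB = π(0.466)⁴/32 = 4.63×10^-3 m⁴; J_BC = π(0.837)⁴/32 = 0.0482 m⁴; J_CD = π(0.764)⁴/32 = 0.0334 m⁴; J_DE = π(0.313)⁴/32 = 9.42×10^-4 m⁴.
θ = (T/G)·Σ L_i/J_i = (275000/41.1×10⁹)·(2.80/4.63×10^-3 + 4.05/0.0482 + 11.5/0.0334 + 5.01/9.42×10^-4) = 0.04249 rad.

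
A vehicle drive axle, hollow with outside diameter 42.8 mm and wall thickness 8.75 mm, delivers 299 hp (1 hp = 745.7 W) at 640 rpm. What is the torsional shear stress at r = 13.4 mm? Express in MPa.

154 MPa

ω = 2π·640/60 = 67.02 rad/s, so T = P/ω = 299×745.7 / 67.02 = 3327 N·m.
J = π(d_o⁴ − d_i⁴)/32 = π(0.0428⁴ − 0.0253⁴)/32 = 2.892×10^-7 m⁴.
Shear stress varies linearly with radius: τ = T·r/J = 3327 × 0.0134 / 2.892×10^-7 = 1.541×10^8 Pa.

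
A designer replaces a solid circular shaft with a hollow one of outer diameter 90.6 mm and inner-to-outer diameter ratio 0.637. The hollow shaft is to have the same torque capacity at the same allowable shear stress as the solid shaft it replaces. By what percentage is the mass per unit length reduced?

Equal τ_max and T ⇒ the solid shaft needs d_s³ = d_o³(1−k⁴), so d_s = 90.6·(1−0.637⁴)^(1/3) = 85.33 mm.
Area ratio A_h/A_s = d_o²(1−k²)/d_s² = (1−k²)/(1−k⁴)^(2/3) = 0.6700.
Mass saving = 1 − 0.6700 = 33.0 %.

33.0 %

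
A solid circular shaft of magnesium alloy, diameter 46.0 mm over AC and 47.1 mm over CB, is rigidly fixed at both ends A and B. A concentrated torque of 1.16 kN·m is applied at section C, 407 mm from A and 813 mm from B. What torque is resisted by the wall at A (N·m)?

748 N·m

Compatibility: T_A·a/J_AC = T_B·b/J_CB with T_A + T_B = T₀.
J_AC = 4.40×10^-7 m⁴, J_CB = 4.83×10^-7 m⁴, so T_A = T₀·(J_AC/a)/((J_AC/a)+(J_CB/b)) = 748.3 N·m, T_B = 411.7 N·m.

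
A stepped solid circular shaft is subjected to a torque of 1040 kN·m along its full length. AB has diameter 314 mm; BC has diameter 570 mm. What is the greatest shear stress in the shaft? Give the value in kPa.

Under the same torque, τ_max = 16T/(πd³) is largest where d is smallest — segment AB (d = 314 mm).
τ_max = 16·1.040e6/(π·(0.314)³) = 1.711×10^8 Pa.

171000 kPa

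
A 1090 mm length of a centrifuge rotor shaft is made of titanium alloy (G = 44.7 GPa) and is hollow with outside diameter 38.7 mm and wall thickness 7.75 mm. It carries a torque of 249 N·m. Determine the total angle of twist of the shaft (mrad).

J = π(d_o⁴ − d_i⁴)/32 = π(0.0387⁴ − 0.0232⁴)/32 = 1.918×10^-7 m⁴.
θ = T·L/(G·J) = 249.0 × 1.09 / (44.7×10⁹ × 1.918×10^-7) = 0.03166 rad.

31.7 mrad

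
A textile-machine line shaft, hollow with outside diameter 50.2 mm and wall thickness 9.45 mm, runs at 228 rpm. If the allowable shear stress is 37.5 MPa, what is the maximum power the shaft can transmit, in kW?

18.9 kW

J = π(d_o⁴ − d_i⁴)/32 = π(0.0502⁴ − 0.0313⁴)/32 = 5.292×10^-7 m⁴.
T_max = τ_allow·J/r = 3.75×10^7 × 5.292×10^-7 / 0.0251 = 790.7 N·m.
ω = 2π·228/60 = 23.88 rad/s, so P_max = T_max·ω = 1.888×10^4 W.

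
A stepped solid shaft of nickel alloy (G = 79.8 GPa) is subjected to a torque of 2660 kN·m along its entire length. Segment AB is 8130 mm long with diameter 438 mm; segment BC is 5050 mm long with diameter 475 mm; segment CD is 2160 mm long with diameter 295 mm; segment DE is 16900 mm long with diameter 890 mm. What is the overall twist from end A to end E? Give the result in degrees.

12.3°

J_AB = π(0.438)⁴/32 = 3.61×10^-3 m⁴; J_BC = π(0.475)⁴/32 = 5.00×10^-3 m⁴; J_CD = π(0.295)⁴/32 = 7.44×10^-4 m⁴; J_DE = π(0.890)⁴/32 = 0.0616 m⁴.
θ = (T/G)·Σ L_i/J_i = (2.660e6/79.8×10⁹)·(8.13/3.61×10^-3 + 5.05/5.00×10^-3 + 2.16/7.44×10^-4 + 16.9/0.0616) = 0.2147 rad.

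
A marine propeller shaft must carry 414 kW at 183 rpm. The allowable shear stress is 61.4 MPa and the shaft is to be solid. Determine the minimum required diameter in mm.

121 mm

ω = 2π·183/60 = 19.16 rad/s, so T = P/ω = 414×10³ / 19.16 = 21600 N·m.
For a solid shaft τ_max = 16T/(πd³), so d = (16T/(π τ_allow))^(1/3) = (16·21600/(π·6.14×10^7))^(1/3) = 0.1215 m.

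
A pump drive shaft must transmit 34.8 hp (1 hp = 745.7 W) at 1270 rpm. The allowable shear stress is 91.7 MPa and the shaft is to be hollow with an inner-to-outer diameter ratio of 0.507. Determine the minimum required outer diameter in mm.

22.6 mm

ω = 2π·1270/60 = 133.0 rad/s, so T = P/ω = 34.8×745.7 / 133.0 = 195.1 N·m.
For a hollow shaft with d_i/d_o = 0.507: τ_max = 16T/(π d_o³ (1−k⁴)), so d_o = [16T/(π τ_allow (1−k⁴))]^(1/3) = [16·195.1/(π·9.17×10^7·0.9339)]^(1/3) = 0.02264 m.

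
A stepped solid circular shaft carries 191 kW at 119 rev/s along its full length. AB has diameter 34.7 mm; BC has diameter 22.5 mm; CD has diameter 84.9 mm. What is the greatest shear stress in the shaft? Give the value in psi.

16600 psi

ω = 2π·119 = 747.7 rad/s, so T = P/ω = 191×10³ / 747.7 = 255.5 N·m.
Under the same torque, τ_max = 16T/(πd³) is largest where d is smallest — segment BC (d = 22.5 mm).
τ_max = 16·255.5/(π·(0.0225)³) = 1.142×10^8 Pa.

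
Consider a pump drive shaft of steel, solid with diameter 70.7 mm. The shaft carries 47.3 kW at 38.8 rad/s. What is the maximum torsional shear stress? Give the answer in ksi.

2.55 ksi

ω = 38.8 rad/s, so T = P/ω = 47.3×10³ / 38.80 = 1219 N·m.
J = πd⁴/32 = π(0.0707)⁴/32 = 2.453×10^-6 m⁴.
τ_max = T·r/J = 1219 × 0.0353 / 2.453×10^-6 = 1.757×10^7 Pa.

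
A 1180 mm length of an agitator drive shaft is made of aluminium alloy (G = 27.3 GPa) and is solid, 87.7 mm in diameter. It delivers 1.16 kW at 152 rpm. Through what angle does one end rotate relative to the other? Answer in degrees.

ω = 2π·152/60 = 15.92 rad/s, so T = P/ω = 1.16×10³ / 15.92 = 72.88 N·m.
J = πd⁴/32 = π(0.0877)⁴/32 = 5.808×10^-6 m⁴.
θ = T·L/(G·J) = 72.88 × 1.18 / (27.3×10⁹ × 5.808×10^-6) = 5.424×10^-4 rad.

0.0311°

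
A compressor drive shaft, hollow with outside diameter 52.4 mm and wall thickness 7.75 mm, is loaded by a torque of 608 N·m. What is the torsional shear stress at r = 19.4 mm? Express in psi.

3070 psi

J = π(d_o⁴ − d_i⁴)/32 = π(0.0524⁴ − 0.0369⁴)/32 = 5.581×10^-7 m⁴.
Shear stress varies linearly with radius: τ = T·r/J = 608.0 × 0.0194 / 5.581×10^-7 = 2.113×10^7 Pa.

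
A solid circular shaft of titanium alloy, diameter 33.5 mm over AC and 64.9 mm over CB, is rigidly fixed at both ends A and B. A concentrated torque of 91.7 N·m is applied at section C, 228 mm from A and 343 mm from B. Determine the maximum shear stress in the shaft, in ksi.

Compatibility: T_A·a/J_AC = T_B·b/J_CB with T_A + T_B = T₀.
J_AC = 1.24×10^-7 m⁴, J_CB = 1.74×10^-6 m⁴, so T_A = T₀·(J_AC/a)/((J_AC/a)+(J_CB/b)) = 8.848 N·m, T_B = 82.85 N·m.
τ in each portion: τ_AC = 1.20×10^6 Pa, τ_CB = 1.54×10^6 Pa; maximum is in CB.
τ_max = T_CB·r/J = 82.85·0.0324/1.74×10^-6 = 1.544×10^6 Pa.

0.224 ksi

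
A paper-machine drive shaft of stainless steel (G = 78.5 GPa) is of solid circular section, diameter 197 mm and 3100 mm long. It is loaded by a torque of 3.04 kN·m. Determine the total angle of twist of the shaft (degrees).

J = πd⁴/32 = π(0.197)⁴/32 = 1.479×10^-4 m⁴.
θ = T·L/(G·J) = 3040 × 3.10 / (78.5×10⁹ × 1.479×10^-4) = 8.119×10^-4 rad.

0.0465°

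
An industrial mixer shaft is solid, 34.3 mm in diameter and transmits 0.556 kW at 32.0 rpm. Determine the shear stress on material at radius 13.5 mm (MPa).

ω = 2π·32.0/60 = 3.351 rad/s, so T = P/ω = 0.556×10³ / 3.351 = 165.9 N·m.
J = πd⁴/32 = π(0.0343)⁴/32 = 1.359×10^-7 m⁴.
Shear stress varies linearly with radius: τ = T·r/J = 165.9 × 0.0135 / 1.359×10^-7 = 1.648×10^7 Pa.

16.5 MPa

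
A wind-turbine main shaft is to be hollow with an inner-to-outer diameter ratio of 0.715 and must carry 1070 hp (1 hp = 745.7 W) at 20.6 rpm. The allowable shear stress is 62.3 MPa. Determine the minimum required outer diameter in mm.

345 mm

ω = 2π·20.6/60 = 2.157 rad/s, so T = P/ω = 1070×745.7 / 2.157 = 369900 N·m.
For a hollow shaft with d_i/d_o = 0.715: τ_max = 16T/(π d_o³ (1−k⁴)), so d_o = [16T/(π τ_allow (1−k⁴))]^(1/3) = [16·369900/(π·6.23×10^7·0.7386)]^(1/3) = 0.3446 m.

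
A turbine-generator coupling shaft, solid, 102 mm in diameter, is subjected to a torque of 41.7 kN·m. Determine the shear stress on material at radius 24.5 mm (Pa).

9.61e7 Pa

J = πd⁴/32 = π(0.102)⁴/32 = 1.063×10^-5 m⁴.
Shear stress varies linearly with radius: τ = T·r/J = 41700 × 0.0245 / 1.063×10^-5 = 9.614×10^7 Pa.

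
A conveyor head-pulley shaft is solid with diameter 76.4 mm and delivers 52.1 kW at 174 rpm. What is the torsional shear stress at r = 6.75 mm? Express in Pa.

5.77e6 Pa

ω = 2π·174/60 = 18.22 rad/s, so T = P/ω = 52.1×10³ / 18.22 = 2859 N·m.
J = πd⁴/32 = π(0.0764)⁴/32 = 3.345×10^-6 m⁴.
Shear stress varies linearly with radius: τ = T·r/J = 2859 × 0.00675 / 3.345×10^-6 = 5.770×10^6 Pa.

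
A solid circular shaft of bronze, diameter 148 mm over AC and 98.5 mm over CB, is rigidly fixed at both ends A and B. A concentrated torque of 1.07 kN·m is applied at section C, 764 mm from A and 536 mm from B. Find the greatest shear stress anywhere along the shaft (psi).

Compatibility: T_A·a/J_AC = T_B·b/J_CB with T_A + T_B = T₀.
J_AC = 4.71×10^-5 m⁴, J_CB = 9.24×10^-6 m⁴, so T_A = T₀·(J_AC/a)/((J_AC/a)+(J_CB/b)) = 836.2 N·m, T_B = 233.8 N·m.
τ in each portion: τ_AC = 1.31×10^6 Pa, τ_CB = 1.25×10^6 Pa; maximum is in AC.
τ_max = T_AC·r/J = 836.2·0.0740/4.71×10^-5 = 1.314×10^6 Pa.

191 psi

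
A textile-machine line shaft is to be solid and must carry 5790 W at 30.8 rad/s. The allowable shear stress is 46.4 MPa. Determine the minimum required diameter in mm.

ω = 30.8 rad/s, so T = P/ω = 5790 / 30.80 = 188.0 N·m.
For a solid shaft τ_max = 16T/(πd³), so d = (16T/(π τ_allow))^(1/3) = (16·188.0/(π·4.64×10^7))^(1/3) = 0.02743 m.

27.4 mm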